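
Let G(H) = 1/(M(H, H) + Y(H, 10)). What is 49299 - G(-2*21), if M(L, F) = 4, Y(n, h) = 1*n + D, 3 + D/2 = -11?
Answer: 3253735/66 ≈ 49299.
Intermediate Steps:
D = -28 (D = -6 + 2*(-11) = -6 - 22 = -28)
Y(n, h) = -28 + n (Y(n, h) = 1*n - 28 = n - 28 = -28 + n)
G(H) = 1/(-24 + H) (G(H) = 1/(4 + (-28 + H)) = 1/(-24 + H))
49299 - G(-2*21) = 49299 - 1/(-24 - 2*21) = 49299 - 1/(-24 - 42) = 49299 - 1/(-66) = 49299 - 1*(-1/66) = 49299 + 1/66 = 3253735/66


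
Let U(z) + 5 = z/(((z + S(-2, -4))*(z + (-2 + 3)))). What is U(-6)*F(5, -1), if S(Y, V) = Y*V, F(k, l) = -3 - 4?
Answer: 154/5 ≈ 30.800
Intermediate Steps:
F(k, l) = -7
S(Y, V) = V*Y
U(z) = -5 + z/((1 + z)*(8 + z)) (U(z) = -5 + z/(((z - 4*(-2))*(z + (-2 + 3)))) = -5 + z/(((z + 8)*(z + 1))) = -5 + z/(((8 + z)*(1 + z))) = -5 + z/(((1 + z)*(8 + z))) = -5 + z*(1/((1 + z)*(8 + z))) = -5 + z/((1 + z)*(8 + z)))
U(-6)*F(5, -1) = ((-40 - 44*(-6) - 5*(-6)²)/(8 + (-6)² + 9*(-6)))*(-7) = ((-40 + 264 - 5*36)/(8 + 36 - 54))*(-7) = ((-40 + 264 - 180)/(-10))*(-7) = -⅒*44*(-7) = -22/5*(-7) = 154/5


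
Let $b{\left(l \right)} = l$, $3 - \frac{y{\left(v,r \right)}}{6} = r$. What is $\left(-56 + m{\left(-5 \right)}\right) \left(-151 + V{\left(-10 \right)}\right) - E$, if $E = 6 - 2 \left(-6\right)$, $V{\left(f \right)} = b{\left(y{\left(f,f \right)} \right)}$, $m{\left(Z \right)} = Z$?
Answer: $4435$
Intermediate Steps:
$y{\left(v,r \right)} = 18 - 6 r$
$V{\left(f \right)} = 18 - 6 f$
$E = 18$ ($E = 6 - -12 = 6 + 12 = 18$)
$\left(-56 + m{\left(-5 \right)}\right) \left(-151 + V{\left(-10 \right)}\right) - E = \left(-56 - 5\right) \left(-151 + \left(18 - -60\right)\right) - 18 = - 61 \left(-151 + \left(18 + 60\right)\right) - 18 = - 61 \left(-151 + 78\right) - 18 = \left(-61\right) \left(-73\right) - 18 = 4453 - 18 = 4435$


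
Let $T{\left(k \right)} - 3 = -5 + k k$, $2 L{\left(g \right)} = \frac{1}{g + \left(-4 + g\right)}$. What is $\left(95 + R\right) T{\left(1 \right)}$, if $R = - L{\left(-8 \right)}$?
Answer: $- \frac{3801}{40} \approx -95.025$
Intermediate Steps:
$L{\left(g \right)} = \frac{1}{2 \left(-4 + 2 g\right)}$ ($L{\left(g \right)} = \frac{1}{2 \left(g + \left(-4 + g\right)\right)} = \frac{1}{2 \left(-4 + 2 g\right)}$)
$R = \frac{1}{40}$ ($R = - \frac{1}{4 \left(-2 - 8\right)} = - \frac{1}{4 \left(-10\right)} = - \frac{-1}{4 \cdot 10} = \left(-1\right) \left(- \frac{1}{40}\right) = \frac{1}{40} \approx 0.025$)
$T{\left(k \right)} = -2 + k^{2}$ ($T{\left(k \right)} = 3 + \left(-5 + k k\right) = 3 + \left(-5 + k^{2}\right) = -2 + k^{2}$)
$\left(95 + R\right) T{\left(1 \right)} = \left(95 + \frac{1}{40}\right) \left(-2 + 1^{2}\right) = \frac{3801 \left(-2 + 1\right)}{40} = \frac{3801}{40} \left(-1\right) = - \frac{3801}{40}$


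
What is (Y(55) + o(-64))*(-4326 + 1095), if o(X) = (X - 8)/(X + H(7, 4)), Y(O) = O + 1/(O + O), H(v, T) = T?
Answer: -19977273/110 ≈ -1.8161e+5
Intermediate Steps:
Y(O) = O + 1/(2*O)
o(X) = (-8 + X)/(4 + X) (o(X) = (X - 8)/(X + 4) = (-8 + X)/(4 + X))
(Y(55) + o(-64))*(-4326 + 1095) = ((55 + (1/2)/55) + (-8 - 64)/(4 - 64))*(-4326 + 1095) = ((55 + (1/2)*(1/55)) - 72/(-60))*(-3231) = ((55 + 1/110) - 1/60*(-72))*(-3231) = (6051/110 + 6/5)*(-3231) = (6183/110)*(-3231) = -19977273/110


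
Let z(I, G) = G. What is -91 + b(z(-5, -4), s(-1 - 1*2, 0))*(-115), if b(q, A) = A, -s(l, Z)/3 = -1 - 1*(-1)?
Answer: -91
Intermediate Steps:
s(l, Z) = 0 (s(l, Z) = -3*(-1 - 1*(-1)) = -3*(-1 + 1) = -3*0 = 0)
-91 + b(z(-5, -4), s(-1 - 1*2, 0))*(-115) = -91 + 0*(-115) = -91 + 0 = -91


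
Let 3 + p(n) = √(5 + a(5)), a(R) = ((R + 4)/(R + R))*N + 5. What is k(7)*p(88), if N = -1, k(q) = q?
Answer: -21 + 7*√910/10 ≈ 0.11634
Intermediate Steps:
a(R) = 5 - (4 + R)/(2*R) (a(R) = ((R + 4)/(R + R))*(-1) + 5 = ((4 + R)/((2*R)))*(-1) + 5 = ((4 + R)*(1/(2*R)))*(-1) + 5 = ((4 + R)/(2*R))*(-1) + 5 = -(4 + R)/(2*R) + 5 = 5 - (4 + R)/(2*R))
p(n) = -3 + √910/10 (p(n) = -3 + √(5 + (9/2 - 2/5)) = -3 + √(5 + (9/2 - 2*⅕)) = -3 + √(5 + (9/2 - ⅖)) = -3 + √(5 + 41/10) = -3 + √(91/10) = -3 + √910/10)
k(7)*p(88) = 7*(-3 + √910/10) = -21 + 7*√910/10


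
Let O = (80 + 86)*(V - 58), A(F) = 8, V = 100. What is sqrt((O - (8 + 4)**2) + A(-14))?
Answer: 2*sqrt(1709) ≈ 82.680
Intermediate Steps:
O = 6972 (O = (80 + 86)*(100 - 58) = 166*42 = 6972)
sqrt((O - (8 + 4)**2) + A(-14)) = sqrt((6972 - (8 + 4)**2) + 8) = sqrt((6972 - 1*12**2) + 8) = sqrt((6972 - 1*144) + 8) = sqrt((6972 - 144) + 8) = sqrt(6828 + 8) = sqrt(6836) = 2*sqrt(1709)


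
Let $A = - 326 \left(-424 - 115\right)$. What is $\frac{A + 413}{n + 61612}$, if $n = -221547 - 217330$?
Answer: $- \frac{8387}{17965} \approx -0.46685$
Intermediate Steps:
$A = 175714$ ($A = - 326 \left(-424 - 115\right) = \left(-326\right) \left(-539\right) = 175714$)
$n = -438877$ ($n = -221547 - 217330 = -438877$)
$\frac{A + 413}{n + 61612} = \frac{175714 + 413}{-438877 + 61612} = \frac{176127}{-377265} = 176127 \left(- \frac{1}{377265}\right) = - \frac{8387}{17965}$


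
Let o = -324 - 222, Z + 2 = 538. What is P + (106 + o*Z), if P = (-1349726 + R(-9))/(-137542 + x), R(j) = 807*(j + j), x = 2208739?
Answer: -605930046602/2071197 ≈ -2.9255e+5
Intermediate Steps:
Z = 536 (Z = -2 + 538 = 536)
o = -546
R(j) = 1614*j (R(j) = 807*(2*j) = 1614*j)
P = -1364252/2071197 (P = (-1349726 + 1614*(-9))/(-137542 + 2208739) = (-1349726 - 14526)/2071197 = -1364252*1/2071197 = -1364252/2071197 ≈ -0.65868)
P + (106 + o*Z) = -1364252/2071197 + (106 - 546*536) = -1364252/2071197 + (106 - 292656) = -1364252/2071197 - 292550 = -605930046602/2071197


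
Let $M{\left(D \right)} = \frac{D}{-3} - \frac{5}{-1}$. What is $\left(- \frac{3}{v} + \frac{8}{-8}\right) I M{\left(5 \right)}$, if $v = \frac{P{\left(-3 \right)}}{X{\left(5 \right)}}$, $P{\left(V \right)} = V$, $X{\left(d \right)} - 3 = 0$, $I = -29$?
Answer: $- \frac{580}{3} \approx -193.33$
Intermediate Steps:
$X{\left(d \right)} = 3$ ($X{\left(d \right)} = 3 + 0 = 3$)
$v = -1$ ($v = - \frac{3}{3} = \left(-3\right) \frac{1}{3} = -1$)
$M{\left(D \right)} = 5 - \frac{D}{3}$ ($M{\left(D \right)} = D \left(- \frac{1}{3}\right) - -5 = - \frac{D}{3} + 5 = 5 - \frac{D}{3}$)
$\left(- \frac{3}{v} + \frac{8}{-8}\right) I M{\left(5 \right)} = \left(- \frac{3}{-1} + \frac{8}{-8}\right) \left(-29\right) \left(5 - \frac{5}{3}\right) = \left(\left(-3\right) \left(-1\right) + 8 \left(- \frac{1}{8}\right)\right) \left(-29\right) \left(5 - \frac{5}{3}\right) = \left(3 - 1\right) \left(-29\right) \frac{10}{3} = 2 \left(-29\right) \frac{10}{3} = \left(-58\right) \frac{10}{3} = - \frac{580}{3}$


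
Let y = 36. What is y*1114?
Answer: 40104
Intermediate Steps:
y*1114 = 36*1114 = 40104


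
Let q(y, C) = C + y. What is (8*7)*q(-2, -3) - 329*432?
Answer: -142408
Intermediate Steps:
(8*7)*q(-2, -3) - 329*432 = (8*7)*(-3 - 2) - 329*432 = 56*(-5) - 142128 = -280 - 142128 = -142408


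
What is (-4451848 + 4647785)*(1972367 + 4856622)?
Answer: 1338051617693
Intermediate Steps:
(-4451848 + 4647785)*(1972367 + 4856622) = 195937*6828989 = 1338051617693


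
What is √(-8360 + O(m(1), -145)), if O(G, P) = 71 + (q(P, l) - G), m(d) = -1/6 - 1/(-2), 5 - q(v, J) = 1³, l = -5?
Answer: 2*I*√18642/3 ≈ 91.024*I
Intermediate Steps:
q(v, J) = 4 (q(v, J) = 5 - 1*1³ = 5 - 1*1 = 5 - 1 = 4)
m(d) = ⅓ (m(d) = -1*⅙ - 1*(-½) = -⅙ + ½ = ⅓)
O(G, P) = 75 - G (O(G, P) = 71 + (4 - G) = 75 - G)
√(-8360 + O(m(1), -145)) = √(-8360 + (75 - 1*⅓)) = √(-8360 + (75 - ⅓)) = √(-8360 + 224/3) = √(-24856/3) = 2*I*√18642/3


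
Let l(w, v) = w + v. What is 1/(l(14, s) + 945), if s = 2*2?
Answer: 1/963 ≈ 0.0010384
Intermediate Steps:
s = 4
l(w, v) = v + w
1/(l(14, s) + 945) = 1/((4 + 14) + 945) = 1/(18 + 945) = 1/963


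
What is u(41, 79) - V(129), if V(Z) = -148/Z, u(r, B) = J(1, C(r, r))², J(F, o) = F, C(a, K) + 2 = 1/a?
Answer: 277/129 ≈ 2.1473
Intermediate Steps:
C(a, K) = -2 + 1/a
u(r, B) = 1 (u(r, B) = 1² = 1)
u(41, 79) - V(129) = 1 - (-148)/129 = 1 - 1*(-148/129) = 1 + 148/129 = 277/129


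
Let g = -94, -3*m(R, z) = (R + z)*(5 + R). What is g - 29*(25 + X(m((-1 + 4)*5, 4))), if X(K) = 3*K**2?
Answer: -4190057/3 ≈ -1.3967e+6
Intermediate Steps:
m(R, z) = -(5 + R)*(R + z)/3 (m(R, z) = -(R + z)*(5 + R)/3 = -(5 + R)*(R + z)/3)
g - 29*(25 + X(m((-1 + 4)*5, 4))) = -94 - 29*(25 + 3*(-5*(-1 + 4)*5/3 - 5/3*4 - 25*(-1 + 4)**2/3 - 1/3*(-1 + 4)*5*4)**2) = -94 - 29*(25 + 3*(-5*5 - 20/3 - (3*5)**2/3 - 1/3*3*5*4)**2) = -94 - 29*(25 + 3*(-5/3*15 - 20/3 - 1/3*15**2 - 1/3*15*4)**2) = -94 - 29*(25 + 3*(-25 - 20/3 - 1/3*225 - 20)**2) = -94 - 29*(25 + 3*(-25 - 20/3 - 75 - 20)**2) = -94 - 29*(25 + 3*(-380/3)**2) = -94 - 29*(25 + 3*(144400/9)) = -94 - 29*(25 + 144400/3) = -94 - 29*144475/3 = -94 - 4189775/3 = -4190057/3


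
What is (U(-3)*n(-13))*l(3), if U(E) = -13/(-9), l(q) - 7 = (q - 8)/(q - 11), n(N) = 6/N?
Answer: -61/12 ≈ -5.0833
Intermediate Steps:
l(q) = 7 + (-8 + q)/(-11 + q) (l(q) = 7 + (q - 8)/(q - 11) = 7 + (-8 + q)/(-11 + q))
U(E) = 13/9 (U(E) = -13*(-1/9) = 13/9)
(U(-3)*n(-13))*l(3) = (13*(6/(-13))/9)*((-85 + 8*3)/(-11 + 3)) = (13*(6*(-1/13))/9)*((-85 + 24)/(-8)) = ((13/9)*(-6/13))*(-1/8*(-61)) = -2/3*61/8 = -61/12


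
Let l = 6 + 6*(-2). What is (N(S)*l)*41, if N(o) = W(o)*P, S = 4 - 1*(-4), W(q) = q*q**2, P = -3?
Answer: 377856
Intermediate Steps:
W(q) = q**3
l = -6 (l = 6 - 12 = -6)
S = 8 (S = 4 + 4 = 8)
N(o) = -3*o**3 (N(o) = o**3*(-3) = -3*o**3)
(N(S)*l)*41 = (-3*8**3*(-6))*41 = (-3*512*(-6))*41 = -1536*(-6)*41 = 9216*41 = 377856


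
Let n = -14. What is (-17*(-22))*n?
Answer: -5236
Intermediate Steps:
(-17*(-22))*n = -17*(-22)*(-14) = 374*(-14) = -5236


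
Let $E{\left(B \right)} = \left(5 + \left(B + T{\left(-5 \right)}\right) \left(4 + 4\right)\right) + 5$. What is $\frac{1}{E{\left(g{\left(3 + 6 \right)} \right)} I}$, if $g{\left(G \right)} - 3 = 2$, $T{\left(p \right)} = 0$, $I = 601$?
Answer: $\frac{1}{30050} \approx 3.3278 \cdot 10^{-5}$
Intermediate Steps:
$g{\left(G \right)} = 5$ ($g{\left(G \right)} = 3 + 2 = 5$)
$E{\left(B \right)} = 10 + 8 B$ ($E{\left(B \right)} = \left(5 + \left(B + 0\right) \left(4 + 4\right)\right) + 5 = \left(5 + B 8\right) + 5 = \left(5 + 8 B\right) + 5 = 10 + 8 B$)
$\frac{1}{E{\left(g{\left(3 + 6 \right)} \right)} I} = \frac{1}{\left(10 + 8 \cdot 5\right) 601} = \frac{1}{\left(10 + 40\right) 601} = \frac{1}{50 \cdot 601} = \frac{1}{30050}$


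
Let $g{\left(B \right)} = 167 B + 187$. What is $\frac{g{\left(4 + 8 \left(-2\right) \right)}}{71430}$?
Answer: $- \frac{1817}{71430} \approx -0.025438$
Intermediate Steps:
$g{\left(B \right)} = 187 + 167 B$
$\frac{g{\left(4 + 8 \left(-2\right) \right)}}{71430} = \frac{187 + 167 \left(4 + 8 \left(-2\right)\right)}{71430} = \left(187 + 167 \left(4 - 16\right)\right) \frac{1}{71430} = \left(187 + 167 \left(-12\right)\right) \frac{1}{71430} = \left(187 - 2004\right) \frac{1}{71430} = \left(-1817\right) \frac{1}{71430} = - \frac{1817}{71430}$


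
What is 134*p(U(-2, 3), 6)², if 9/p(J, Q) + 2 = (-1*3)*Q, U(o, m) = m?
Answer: 5427/200 ≈ 27.135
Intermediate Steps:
p(J, Q) = 9/(-2 - 3*Q) (p(J, Q) = 9/(-2 + (-1*3)*Q) = 9/(-2 - 3*Q))
134*p(U(-2, 3), 6)² = 134*(-9/(2 + 3*6))² = 134*(-9/(2 + 18))² = 134*(-9/20)² = 134*(81/400) = 5427/200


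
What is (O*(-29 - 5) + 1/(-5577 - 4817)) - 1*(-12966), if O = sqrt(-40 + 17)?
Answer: 134768603/10394 - 34*I*sqrt(23) ≈ 12966.0 - 163.06*I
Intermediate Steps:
O = I*sqrt(23) (O = sqrt(-23) = I*sqrt(23) ≈ 4.7958*I)
(O*(-29 - 5) + 1/(-5577 - 4817)) - 1*(-12966) = ((I*sqrt(23))*(-29 - 5) + 1/(-5577 - 4817)) - 1*(-12966) = ((I*sqrt(23))*(-34) + 1/(-10394)) + 12966 = (-34*I*sqrt(23) - 1/10394) + 12966 = (-1/10394 - 34*I*sqrt(23)) + 12966 = 134768603/10394 - 34*I*sqrt(23)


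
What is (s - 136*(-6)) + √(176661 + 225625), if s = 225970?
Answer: 226786 + √402286 ≈ 2.2742e+5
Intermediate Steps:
(s - 136*(-6)) + √(176661 + 225625) = (225970 - 136*(-6)) + √(176661 + 225625) = (225970 + 816) + √402286 = 226786 + √402286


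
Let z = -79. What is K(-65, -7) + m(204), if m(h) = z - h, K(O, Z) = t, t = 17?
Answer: -266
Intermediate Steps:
K(O, Z) = 17
m(h) = -79 - h
K(-65, -7) + m(204) = 17 + (-79 - 1*204) = 17 + (-79 - 204) = 17 - 283 = -266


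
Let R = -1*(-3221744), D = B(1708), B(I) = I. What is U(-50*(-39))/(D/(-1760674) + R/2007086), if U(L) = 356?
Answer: 157255174050398/708626599071 ≈ 221.92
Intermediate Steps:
D = 1708
R = 3221744
U(-50*(-39))/(D/(-1760674) + R/2007086) = 356/(1708/(-1760674) + 3221744/2007086) = 356/(1708*(-1/1760674) + 3221744*(1/2007086)) = 356/(-854/880337 + 1610872/1003543) = 356/(1417253198142/883456033991) = 356*(883456033991/1417253198142) = 157255174050398/708626599071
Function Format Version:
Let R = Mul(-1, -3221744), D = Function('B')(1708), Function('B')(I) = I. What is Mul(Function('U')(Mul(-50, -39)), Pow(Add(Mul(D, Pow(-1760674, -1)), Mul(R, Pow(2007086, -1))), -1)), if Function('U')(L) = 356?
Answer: Rational(157255174050398, 708626599071) ≈ 221.92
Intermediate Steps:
D = 1708
R = 3221744
Mul(Function('U')(Mul(-50, -39)), Pow(Add(Mul(D, Pow(-1760674, -1)), Mul(R, Pow(2007086, -1))), -1)) = Mul(356, Pow(Add(Mul(1708, Pow(-1760674, -1)), Mul(3221744, Pow(2007086, -1))), -1)) = Mul(356, Pow(Add(Mul(1708, Rational(-1, 1760674)), Mul(3221744, Rational(1, 2007086))), -1)) = Mul(356, Pow(Add(Rational(-854, 880337), Rational(1610872, 1003543)), -1)) = Mul(356, Pow(Rational(1417253198142, 883456033991), -1)) = Mul(356, Rational(883456033991, 1417253198142)) = Rational(157255174050398, 708626599071)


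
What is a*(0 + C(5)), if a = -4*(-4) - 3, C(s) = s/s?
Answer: 13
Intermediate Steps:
C(s) = 1
a = 13 (a = 16 - 3 = 13)
a*(0 + C(5)) = 13*(0 + 1) = 13*1 = 13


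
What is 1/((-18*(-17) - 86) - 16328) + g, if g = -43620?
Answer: -702630961/16108 ≈ -43620.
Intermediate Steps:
1/((-18*(-17) - 86) - 16328) + g = 1/((-18*(-17) - 86) - 16328) - 43620 = 1/((306 - 86) - 16328) - 43620 = 1/(220 - 16328) - 43620 = 1/(-16108) - 43620 = -1/16108 - 43620 = -702630961/16108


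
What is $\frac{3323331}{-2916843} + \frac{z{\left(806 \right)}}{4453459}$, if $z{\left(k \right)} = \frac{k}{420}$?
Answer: $- \frac{1036021892805787}{909302849695590} \approx -1.1394$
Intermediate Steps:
$z{\left(k \right)} = \frac{k}{420}$ ($z{\left(k \right)} = k \frac{1}{420} = \frac{k}{420}$)
$\frac{3323331}{-2916843} + \frac{z{\left(806 \right)}}{4453459} = \frac{3323331}{-2916843} + \frac{\frac{1}{420} \cdot 806}{4453459} = 3323331 \left(- \frac{1}{2916843}\right) + \frac{403}{210} \cdot \frac{1}{4453459} = - \frac{1107777}{972281} + \frac{403}{935226390} = - \frac{1036021892805787}{909302849695590}$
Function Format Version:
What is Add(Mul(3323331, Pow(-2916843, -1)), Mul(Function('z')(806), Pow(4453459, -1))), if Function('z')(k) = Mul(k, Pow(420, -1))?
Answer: Rational(-1036021892805787, 909302849695590) ≈ -1.1394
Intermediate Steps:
Function('z')(k) = Mul(Rational(1, 420), k) (Function('z')(k) = Mul(k, Rational(1, 420)) = Mul(Rational(1, 420), k))
Add(Mul(3323331, Pow(-2916843, -1)), Mul(Function('z')(806), Pow(4453459, -1))) = Add(Mul(3323331, Pow(-2916843, -1)), Mul(Mul(Rational(1, 420), 806), Pow(4453459, -1))) = Add(Mul(3323331, Rational(-1, 2916843)), Mul(Rational(403, 210), Rational(1, 4453459))) = Add(Rational(-1107777, 972281), Rational(403, 935226390)) = Rational(-1036021892805787, 909302849695590)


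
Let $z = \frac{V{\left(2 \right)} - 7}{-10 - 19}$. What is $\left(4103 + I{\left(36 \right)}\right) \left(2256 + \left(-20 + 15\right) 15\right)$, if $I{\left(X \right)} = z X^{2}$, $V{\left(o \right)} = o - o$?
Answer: $\frac{279296679}{29} \approx 9.6309 \cdot 10^{6}$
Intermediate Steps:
$V{\left(o \right)} = 0$
$z = \frac{7}{29}$ ($z = \frac{0 - 7}{-10 - 19} = - \frac{7}{-29} = \left(-7\right) \left(- \frac{1}{29}\right) = \frac{7}{29} \approx 0.24138$)
$I{\left(X \right)} = \frac{7 X^{2}}{29}$
$\left(4103 + I{\left(36 \right)}\right) \left(2256 + \left(-20 + 15\right) 15\right) = \left(4103 + \frac{7 \cdot 36^{2}}{29}\right) \left(2256 + \left(-20 + 15\right) 15\right) = \left(4103 + \frac{7}{29} \cdot 1296\right) \left(2256 - 75\right) = \left(4103 + \frac{9072}{29}\right) \left(2256 - 75\right) = \frac{128059}{29} \cdot 2181 = \frac{279296679}{29}$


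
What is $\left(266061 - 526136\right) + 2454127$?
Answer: $2194052$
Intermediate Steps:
$\left(266061 - 526136\right) + 2454127 = -260075 + 2454127 = 2194052$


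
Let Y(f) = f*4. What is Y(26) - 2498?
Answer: -2394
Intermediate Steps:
Y(f) = 4*f
Y(26) - 2498 = 4*26 - 2498 = 104 - 2498 = -2394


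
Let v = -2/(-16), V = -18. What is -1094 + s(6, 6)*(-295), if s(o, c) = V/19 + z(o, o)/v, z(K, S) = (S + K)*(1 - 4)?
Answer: 1598764/19 ≈ 84146.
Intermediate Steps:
z(K, S) = -3*K - 3*S (z(K, S) = (K + S)*(-3) = -3*K - 3*S)
v = ⅛ (v = -2*(-1/16) = ⅛ ≈ 0.12500)
s(o, c) = -18/19 - 48*o (s(o, c) = -18/19 + (-3*o - 3*o)/(⅛) = -18*1/19 - 6*o*8 = -18/19 - 48*o)
-1094 + s(6, 6)*(-295) = -1094 + (-18/19 - 48*6)*(-295) = -1094 + (-18/19 - 288)*(-295) = -1094 - 5490/19*(-295) = -1094 + 1619550/19 = 1598764/19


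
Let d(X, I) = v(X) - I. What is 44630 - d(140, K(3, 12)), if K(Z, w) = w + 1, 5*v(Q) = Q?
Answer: 44615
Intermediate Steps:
v(Q) = Q/5
K(Z, w) = 1 + w
d(X, I) = -I + X/5 (d(X, I) = X/5 - I = -I + X/5)
44630 - d(140, K(3, 12)) = 44630 - (-(1 + 12) + (⅕)*140) = 44630 - (-1*13 + 28) = 44630 - (-13 + 28) = 44630 - 1*15 = 44630 - 15 = 44615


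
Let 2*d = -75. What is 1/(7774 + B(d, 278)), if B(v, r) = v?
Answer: 2/15473 ≈ 0.00012926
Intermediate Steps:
d = -75/2 (d = (1/2)*(-75) = -75/2 ≈ -37.500)
1/(7774 + B(d, 278)) = 1/(7774 - 75/2) = 1/(15473/2) = 2/15473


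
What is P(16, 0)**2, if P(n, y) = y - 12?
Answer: 144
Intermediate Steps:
P(n, y) = -12 + y
P(16, 0)**2 = (-12 + 0)**2 = (-12)**2 = 144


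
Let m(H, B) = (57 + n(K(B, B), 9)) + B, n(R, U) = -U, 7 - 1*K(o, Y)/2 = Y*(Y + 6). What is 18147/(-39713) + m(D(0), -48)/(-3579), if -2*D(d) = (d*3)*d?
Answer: -69/151 ≈ -0.45695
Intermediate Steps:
D(d) = -3*d**2/2 (D(d) = -d*3*d/2 = -3*d*d/2 = -3*d**2/2)
K(o, Y) = 14 - 2*Y*(6 + Y) (K(o, Y) = 14 - 2*Y*(Y + 6) = 14 - 2*Y*(6 + Y))
m(H, B) = 48 + B (m(H, B) = (57 - 1*9) + B = (57 - 9) + B = 48 + B)
18147/(-39713) + m(D(0), -48)/(-3579) = 18147/(-39713) + (48 - 48)/(-3579) = 18147*(-1/39713) + 0*(-1/3579) = -69/151 + 0 = -69/151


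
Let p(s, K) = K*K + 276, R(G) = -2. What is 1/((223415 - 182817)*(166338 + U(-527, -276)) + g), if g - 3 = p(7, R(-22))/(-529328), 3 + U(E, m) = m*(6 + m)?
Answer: 66166/646986451732603 ≈ 1.0227e-10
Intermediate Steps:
U(E, m) = -3 + m*(6 + m)
p(s, K) = 276 + K**2 (p(s, K) = K**2 + 276 = 276 + K**2)
g = 198463/66166 (g = 3 + (276 + (-2)**2)/(-529328) = 3 + (276 + 4)*(-1/529328) = 3 + 280*(-1/529328) = 3 - 35/66166 = 198463/66166 ≈ 2.9995)
1/((223415 - 182817)*(166338 + U(-527, -276)) + g) = 1/((223415 - 182817)*(166338 + (-3 + (-276)**2 + 6*(-276))) + 198463/66166) = 1/(40598*(166338 + (-3 + 76176 - 1656)) + 198463/66166) = 1/(40598*(166338 + 74517) + 198463/66166) = 1/(40598*240855 + 198463/66166) = 1/(9778231290 + 198463/66166) = 1/(646986451732603/66166) = 66166/646986451732603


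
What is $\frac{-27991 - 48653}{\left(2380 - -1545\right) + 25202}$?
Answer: $- \frac{25548}{9709} \approx -2.6314$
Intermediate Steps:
$\frac{-27991 - 48653}{\left(2380 - -1545\right) + 25202} = - \frac{76644}{\left(2380 + 1545\right) + 25202} = - \frac{76644}{3925 + 25202} = - \frac{76644}{29127} = \left(-76644\right) \frac{1}{29127} = - \frac{25548}{9709}$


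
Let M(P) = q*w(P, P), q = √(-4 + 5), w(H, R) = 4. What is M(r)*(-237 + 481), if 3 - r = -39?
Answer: 976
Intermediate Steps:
r = 42 (r = 3 - 1*(-39) = 3 + 39 = 42)
q = 1 (q = √1 = 1)
M(P) = 4 (M(P) = 1*4 = 4)
M(r)*(-237 + 481) = 4*(-237 + 481) = 4*244 = 976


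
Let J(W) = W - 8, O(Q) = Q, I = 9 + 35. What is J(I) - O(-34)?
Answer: 70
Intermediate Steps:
I = 44
J(W) = -8 + W
J(I) - O(-34) = (-8 + 44) - 1*(-34) = 36 + 34 = 70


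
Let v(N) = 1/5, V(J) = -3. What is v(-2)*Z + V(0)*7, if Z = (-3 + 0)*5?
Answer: -24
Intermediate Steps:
v(N) = 1/5
Z = -15 (Z = -3*5 = -15)
v(-2)*Z + V(0)*7 = (1/5)*(-15) - 3*7 = -3 - 21 = -24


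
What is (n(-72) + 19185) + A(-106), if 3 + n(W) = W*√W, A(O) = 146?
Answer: 19328 - 432*I*√2 ≈ 19328.0 - 610.94*I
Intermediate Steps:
n(W) = -3 + W^(3/2) (n(W) = -3 + W*√W = -3 + W^(3/2))
(n(-72) + 19185) + A(-106) = ((-3 + (-72)^(3/2)) + 19185) + 146 = ((-3 - 432*I*√2) + 19185) + 146 = (19182 - 432*I*√2) + 146 = 19328 - 432*I*√2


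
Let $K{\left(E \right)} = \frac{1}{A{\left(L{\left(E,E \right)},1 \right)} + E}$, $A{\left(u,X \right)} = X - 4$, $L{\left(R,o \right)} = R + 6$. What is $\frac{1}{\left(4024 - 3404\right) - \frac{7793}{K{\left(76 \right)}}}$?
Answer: $- \frac{1}{568269} \approx -1.7597 \cdot 10^{-6}$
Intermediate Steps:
$L{\left(R,o \right)} = 6 + R$
$A{\left(u,X \right)} = -4 + X$
$K{\left(E \right)} = \frac{1}{-3 + E}$ ($K{\left(E \right)} = \frac{1}{\left(-4 + 1\right) + E} = \frac{1}{-3 + E}$)
$\frac{1}{\left(4024 - 3404\right) - \frac{7793}{K{\left(76 \right)}}} = \frac{1}{\left(4024 - 3404\right) - \frac{7793}{\frac{1}{-3 + 76}}} = \frac{1}{620 - \frac{7793}{\frac{1}{73}}} = \frac{1}{620 - 7793 \frac{1}{\frac{1}{73}}} = \frac{1}{620 - 568889} = \frac{1}{-568269} = - \frac{1}{568269}$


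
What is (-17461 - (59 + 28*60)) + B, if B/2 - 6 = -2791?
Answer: -24770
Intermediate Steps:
B = -5570 (B = 12 + 2*(-2791) = 12 - 5582 = -5570)
(-17461 - (59 + 28*60)) + B = (-17461 - (59 + 28*60)) - 5570 = (-17461 - (59 + 1680)) - 5570 = (-17461 - 1*1739) - 5570 = (-17461 - 1739) - 5570 = -19200 - 5570 = -24770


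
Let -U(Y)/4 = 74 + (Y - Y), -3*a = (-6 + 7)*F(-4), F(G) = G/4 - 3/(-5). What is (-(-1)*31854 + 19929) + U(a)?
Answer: 51487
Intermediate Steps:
F(G) = ⅗ + G/4 (F(G) = G*(¼) - 3*(-⅕) = G/4 + ⅗ = ⅗ + G/4)
a = 2/15 (a = -(-6 + 7)*(⅗ + (¼)*(-4))/3 = -(⅗ - 1)/3 = -(-2)/(3*5) = -⅓*(-⅖) = 2/15 ≈ 0.13333)
U(Y) = -296 (U(Y) = -4*(74 + (Y - Y)) = -4*(74 + 0) = -4*74 = -296)
(-(-1)*31854 + 19929) + U(a) = (-(-1)*31854 + 19929) - 296 = (-1*(-31854) + 19929) - 296 = (31854 + 19929) - 296 = 51783 - 296 = 51487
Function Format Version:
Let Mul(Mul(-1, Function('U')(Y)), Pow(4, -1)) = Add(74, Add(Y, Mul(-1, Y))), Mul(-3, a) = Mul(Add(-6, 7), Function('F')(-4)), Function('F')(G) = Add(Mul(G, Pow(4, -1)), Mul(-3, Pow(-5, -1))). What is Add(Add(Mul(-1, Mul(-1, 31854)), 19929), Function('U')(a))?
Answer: 51487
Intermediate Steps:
Function('F')(G) = Add(Rational(3, 5), Mul(Rational(1, 4), G)) (Function('F')(G) = Add(Mul(G, Rational(1, 4)), Mul(-3, Rational(-1, 5))) = Add(Mul(Rational(1, 4), G), Rational(3, 5)) = Add(Rational(3, 5), Mul(Rational(1, 4), G)))
a = Rational(2, 15) (a = Mul(Rational(-1, 3), Mul(Add(-6, 7), Add(Rational(3, 5), Mul(Rational(1, 4), -4)))) = Mul(Rational(-1, 3), Mul(1, Add(Rational(3, 5), -1))) = Mul(Rational(-1, 3), Mul(1, Rational(-2, 5))) = Mul(Rational(-1, 3), Rational(-2, 5)) = Rational(2, 15) ≈ 0.13333)
Function('U')(Y) = -296 (Function('U')(Y) = Mul(-4, Add(74, Add(Y, Mul(-1, Y)))) = Mul(-4, Add(74, 0)) = Mul(-4, 74) = -296)
Add(Add(Mul(-1, Mul(-1, 31854)), 19929), Function('U')(a)) = Add(Add(Mul(-1, Mul(-1, 31854)), 19929), -296) = Add(Add(Mul(-1, -31854), 19929), -296) = Add(Add(31854, 19929), -296) = Add(51783, -296) = 51487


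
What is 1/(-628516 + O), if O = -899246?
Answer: -1/1527762 ≈ -6.5455e-7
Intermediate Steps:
1/(-628516 + O) = 1/(-628516 - 899246) = 1/(-1527762) = -1/1527762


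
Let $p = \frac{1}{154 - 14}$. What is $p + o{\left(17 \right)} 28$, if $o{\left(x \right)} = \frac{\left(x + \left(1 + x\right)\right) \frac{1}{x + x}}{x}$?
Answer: $\frac{68889}{40460} \approx 1.7026$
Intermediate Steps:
$p = \frac{1}{140} \approx 0.0071429$
$o{\left(x \right)} = \frac{1 + 2 x}{2 x^{2}}$ ($o{\left(x \right)} = \frac{\left(1 + 2 x\right) \frac{1}{2 x}}{x} = \frac{\frac{1}{2} \frac{1}{x} \left(1 + 2 x\right)}{x} = \frac{1 + 2 x}{2 x^{2}}$)
$p + o{\left(17 \right)} 28 = \frac{1}{140} + \frac{\frac{1}{2} + 17}{289} \cdot 28 = \frac{1}{140} + \frac{1}{289} \cdot \frac{35}{2} \cdot 28 = \frac{1}{140} + \frac{35}{578} \cdot 28 = \frac{1}{140} + \frac{490}{289} = \frac{68889}{40460}$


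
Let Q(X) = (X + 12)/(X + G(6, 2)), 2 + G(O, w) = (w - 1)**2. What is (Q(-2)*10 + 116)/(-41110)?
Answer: -124/61665 ≈ -0.0020109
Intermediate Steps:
G(O, w) = -2 + (-1 + w)**2 (G(O, w) = -2 + (w - 1)**2 = -2 + (-1 + w)**2)
Q(X) = (12 + X)/(-1 + X) (Q(X) = (X + 12)/(X + (-2 + (-1 + 2)**2)) = (12 + X)/(X + (-2 + 1**2)) = (12 + X)/(X + (-2 + 1)) = (12 + X)/(X - 1) = (12 + X)/(-1 + X))
(Q(-2)*10 + 116)/(-41110) = (((12 - 2)/(-1 - 2))*10 + 116)/(-41110) = ((10/(-3))*10 + 116)*(-1/41110) = (-1/3*10*10 + 116)*(-1/41110) = (-10/3*10 + 116)*(-1/41110) = (-100/3 + 116)*(-1/41110) = (248/3)*(-1/41110) = -124/61665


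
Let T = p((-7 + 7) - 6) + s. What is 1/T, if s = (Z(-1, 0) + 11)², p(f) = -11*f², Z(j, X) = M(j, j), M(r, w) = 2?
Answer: -1/227 ≈ -0.0044053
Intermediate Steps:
Z(j, X) = 2
s = 169 (s = (2 + 11)² = 13² = 169)
T = -227 (T = -11*((-7 + 7) - 6)² + 169 = -11*(0 - 6)² + 169 = -11*(-6)² + 169 = -11*36 + 169 = -396 + 169 = -227)
1/T = 1/(-227) = -1/227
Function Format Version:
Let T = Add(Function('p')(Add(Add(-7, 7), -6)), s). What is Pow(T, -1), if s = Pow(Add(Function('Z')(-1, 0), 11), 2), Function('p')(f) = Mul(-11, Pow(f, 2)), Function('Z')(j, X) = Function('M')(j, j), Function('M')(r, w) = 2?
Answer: Rational(-1, 227) ≈ -0.0044053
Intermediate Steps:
Function('Z')(j, X) = 2
s = 169 (s = Pow(Add(2, 11), 2) = Pow(13, 2) = 169)
T = -227 (T = Add(Mul(-11, Pow(Add(Add(-7, 7), -6), 2)), 169) = Add(Mul(-11, Pow(Add(0, -6), 2)), 169) = Add(Mul(-11, Pow(-6, 2)), 169) = Add(Mul(-11, 36), 169) = Add(-396, 169) = -227)
Pow(T, -1) = Pow(-227, -1) = Rational(-1, 227)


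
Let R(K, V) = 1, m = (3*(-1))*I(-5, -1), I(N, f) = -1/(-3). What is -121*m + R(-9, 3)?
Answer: 122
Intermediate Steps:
I(N, f) = ⅓ (I(N, f) = -1*(-⅓) = ⅓)
m = -1 (m = (3*(-1))*(⅓) = -3*⅓ = -1)
-121*m + R(-9, 3) = -121*(-1) + 1 = 121 + 1 = 122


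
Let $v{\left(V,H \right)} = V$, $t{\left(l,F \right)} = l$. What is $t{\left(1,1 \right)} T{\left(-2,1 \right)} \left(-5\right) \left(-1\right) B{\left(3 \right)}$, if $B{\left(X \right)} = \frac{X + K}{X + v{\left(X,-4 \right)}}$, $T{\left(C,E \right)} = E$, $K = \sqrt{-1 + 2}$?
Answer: $\frac{10}{3} \approx 3.3333$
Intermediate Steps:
$K = 1$ ($K = \sqrt{1} = 1$)
$B{\left(X \right)} = \frac{1 + X}{2 X}$ ($B{\left(X \right)} = \frac{X + 1}{X + X} = \frac{1 + X}{2 X}$)
$t{\left(1,1 \right)} T{\left(-2,1 \right)} \left(-5\right) \left(-1\right) B{\left(3 \right)} = 1 \cdot 1 \left(-5\right) \left(-1\right) \frac{1 + 3}{2 \cdot 3} = 1 \left(\left(-5\right) \left(-1\right)\right) \frac{1}{2} \cdot \frac{1}{3} \cdot 4 = 1 \cdot 5 \cdot \frac{2}{3} = 5 \cdot \frac{2}{3} = \frac{10}{3}$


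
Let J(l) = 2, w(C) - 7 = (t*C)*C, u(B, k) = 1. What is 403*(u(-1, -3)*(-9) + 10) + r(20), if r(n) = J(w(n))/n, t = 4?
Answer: 4031/10 ≈ 403.10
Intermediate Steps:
w(C) = 7 + 4*C**2 (w(C) = 7 + (4*C)*C = 7 + 4*C**2)
r(n) = 2/n
403*(u(-1, -3)*(-9) + 10) + r(20) = 403*(1*(-9) + 10) + 2/20 = 403*(-9 + 10) + 2*(1/20) = 403*1 + 1/10 = 403 + 1/10 = 4031/10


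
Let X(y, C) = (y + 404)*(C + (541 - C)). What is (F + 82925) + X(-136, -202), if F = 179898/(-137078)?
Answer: 15620839158/68539 ≈ 2.2791e+5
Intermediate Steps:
X(y, C) = 218564 + 541*y (X(y, C) = (404 + y)*541 = 218564 + 541*y)
F = -89949/68539 (F = 179898*(-1/137078) = -89949/68539 ≈ -1.3124)
(F + 82925) + X(-136, -202) = (-89949/68539 + 82925) + (218564 + 541*(-136)) = 5683506626/68539 + (218564 - 73576) = 5683506626/68539 + 144988 = 15620839158/68539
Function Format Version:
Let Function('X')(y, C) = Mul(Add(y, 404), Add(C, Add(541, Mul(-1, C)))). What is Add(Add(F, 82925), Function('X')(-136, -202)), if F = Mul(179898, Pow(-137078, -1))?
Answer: Rational(15620839158, 68539) ≈ 2.2791e+5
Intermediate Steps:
Function('X')(y, C) = Add(218564, Mul(541, y)) (Function('X')(y, C) = Mul(Add(404, y), 541) = Add(218564, Mul(541, y)))
F = Rational(-89949, 68539) (F = Mul(179898, Rational(-1, 137078)) = Rational(-89949, 68539) ≈ -1.3124)
Add(Add(F, 82925), Function('X')(-136, -202)) = Add(Add(Rational(-89949, 68539), 82925), Add(218564, Mul(541, -136))) = Add(Rational(5683506626, 68539), Add(218564, -73576)) = Add(Rational(5683506626, 68539), 144988) = Rational(15620839158, 68539)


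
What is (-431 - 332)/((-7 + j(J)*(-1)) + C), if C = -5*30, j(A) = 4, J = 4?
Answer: 109/23 ≈ 4.7391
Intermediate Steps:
C = -150
(-431 - 332)/((-7 + j(J)*(-1)) + C) = (-431 - 332)/((-7 + 4*(-1)) - 150) = -763/((-7 - 4) - 150) = -763/(-11 - 150) = -763/(-161) = -763*(-1/161) = 109/23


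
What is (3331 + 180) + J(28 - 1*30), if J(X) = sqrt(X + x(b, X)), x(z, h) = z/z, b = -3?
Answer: 3511 + I ≈ 3511.0 + 1.0*I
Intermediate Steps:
x(z, h) = 1
J(X) = sqrt(1 + X) (J(X) = sqrt(X + 1) = sqrt(1 + X))
(3331 + 180) + J(28 - 1*30) = (3331 + 180) + sqrt(1 + (28 - 1*30)) = 3511 + sqrt(1 + (28 - 30)) = 3511 + sqrt(1 - 2) = 3511 + sqrt(-1) = 3511 + I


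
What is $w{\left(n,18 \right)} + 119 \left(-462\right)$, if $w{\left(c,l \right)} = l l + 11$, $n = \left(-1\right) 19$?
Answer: $-54643$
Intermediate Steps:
$n = -19$
$w{\left(c,l \right)} = 11 + l^{2}$ ($w{\left(c,l \right)} = l^{2} + 11 = 11 + l^{2}$)
$w{\left(n,18 \right)} + 119 \left(-462\right) = \left(11 + 18^{2}\right) + 119 \left(-462\right) = \left(11 + 324\right) - 54978 = 335 - 54978 = -54643$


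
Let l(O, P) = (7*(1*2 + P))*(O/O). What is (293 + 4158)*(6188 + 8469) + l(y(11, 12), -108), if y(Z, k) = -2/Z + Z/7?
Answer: 65237565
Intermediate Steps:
y(Z, k) = -2/Z + Z/7 (y(Z, k) = -2/Z + Z*(⅐) = -2/Z + Z/7)
l(O, P) = 14 + 7*P (l(O, P) = (7*(2 + P))*1 = (14 + 7*P)*1 = 14 + 7*P)
(293 + 4158)*(6188 + 8469) + l(y(11, 12), -108) = (293 + 4158)*(6188 + 8469) + (14 + 7*(-108)) = 4451*14657 + (14 - 756) = 65238307 - 742 = 65237565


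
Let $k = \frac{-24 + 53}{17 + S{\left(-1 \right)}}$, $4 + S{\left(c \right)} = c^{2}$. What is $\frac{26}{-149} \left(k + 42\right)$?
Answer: $- \frac{8021}{1043} \approx -7.6903$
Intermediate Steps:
$S{\left(c \right)} = -4 + c^{2}$
$k = \frac{29}{14}$ ($k = \frac{-24 + 53}{17 - \left(4 - \left(-1\right)^{2}\right)} = \frac{29}{17 + \left(-4 + 1\right)} = \frac{29}{17 - 3} = \frac{29}{14} \approx 2.0714$)
$\frac{26}{-149} \left(k + 42\right) = \frac{26}{-149} \left(\frac{29}{14} + 42\right) = 26 \left(- \frac{1}{149}\right) \frac{617}{14} = \left(- \frac{26}{149}\right) \frac{617}{14} = - \frac{8021}{1043}$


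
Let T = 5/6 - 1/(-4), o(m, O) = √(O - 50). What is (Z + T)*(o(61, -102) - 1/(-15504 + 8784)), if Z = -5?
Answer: -47/80640 - 47*I*√38/6 ≈ -0.00058284 - 48.288*I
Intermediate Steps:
o(m, O) = √(-50 + O)
T = 13/12 (T = 5*(⅙) - 1*(-¼) = ⅚ + ¼ = 13/12 ≈ 1.0833)
(Z + T)*(o(61, -102) - 1/(-15504 + 8784)) = (-5 + 13/12)*(√(-50 - 102) - 1/(-15504 + 8784)) = -47*(√(-152) - 1/(-6720))/12 = -47*(2*I*√38 - 1*(-1/6720))/12 = -47*(2*I*√38 + 1/6720)/12 = -47*(1/6720 + 2*I*√38)/12 = -47/80640 - 47*I*√38/6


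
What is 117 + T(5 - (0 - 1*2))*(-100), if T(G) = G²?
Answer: -4783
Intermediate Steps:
117 + T(5 - (0 - 1*2))*(-100) = 117 + (5 - (0 - 1*2))²*(-100) = 117 + (5 - (0 - 2))²*(-100) = 117 + (5 - 1*(-2))²*(-100) = 117 + (5 + 2)²*(-100) = 117 + 7²*(-100) = 117 + 49*(-100) = 117 - 4900 = -4783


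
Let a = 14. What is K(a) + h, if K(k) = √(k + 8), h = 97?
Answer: 97 + √22 ≈ 101.69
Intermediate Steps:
K(k) = √(8 + k)
K(a) + h = √(8 + 14) + 97 = √22 + 97 = 97 + √22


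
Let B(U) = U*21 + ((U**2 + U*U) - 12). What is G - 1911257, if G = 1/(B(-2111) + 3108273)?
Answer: -22890307071003/11976572 ≈ -1.9113e+6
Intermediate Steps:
B(U) = -12 + 2*U**2 + 21*U (B(U) = 21*U + ((U**2 + U**2) - 12) = 21*U + (2*U**2 - 12) = 21*U + (-12 + 2*U**2) = -12 + 2*U**2 + 21*U)
G = 1/11976572 (G = 1/((-12 + 2*(-2111)**2 + 21*(-2111)) + 3108273) = 1/((-12 + 2*4456321 - 44331) + 3108273) = 1/((-12 + 8912642 - 44331) + 3108273) = 1/(8868299 + 3108273) = 1/11976572 ≈ 8.3496e-8)
G - 1911257 = 1/11976572 - 1911257 = -22890307071003/11976572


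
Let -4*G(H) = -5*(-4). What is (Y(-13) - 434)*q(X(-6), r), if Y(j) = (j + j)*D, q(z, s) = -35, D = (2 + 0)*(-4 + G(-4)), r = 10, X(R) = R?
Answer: -1190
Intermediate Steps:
G(H) = -5 (G(H) = -(-5)*(-4)/4 = -¼*20 = -5)
D = -18 (D = (2 + 0)*(-4 - 5) = 2*(-9) = -18)
Y(j) = -36*j (Y(j) = (j + j)*(-18) = (2*j)*(-18) = -36*j)
(Y(-13) - 434)*q(X(-6), r) = (-36*(-13) - 434)*(-35) = (468 - 434)*(-35) = 34*(-35) = -1190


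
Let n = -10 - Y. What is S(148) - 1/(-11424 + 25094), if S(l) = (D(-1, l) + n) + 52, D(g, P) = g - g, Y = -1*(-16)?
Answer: 355419/13670 ≈ 26.000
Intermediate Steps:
Y = 16
D(g, P) = 0
n = -26 (n = -10 - 1*16 = -10 - 16 = -26)
S(l) = 26 (S(l) = (0 - 26) + 52 = -26 + 52 = 26)
S(148) - 1/(-11424 + 25094) = 26 - 1/(-11424 + 25094) = 26 - 1/13670 = 355419/13670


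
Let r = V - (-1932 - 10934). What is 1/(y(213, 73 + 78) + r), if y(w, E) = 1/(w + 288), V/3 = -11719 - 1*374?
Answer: -501/11729912 ≈ -4.2711e-5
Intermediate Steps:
V = -36279 (V = 3*(-11719 - 1*374) = 3*(-11719 - 374) = 3*(-12093) = -36279)
y(w, E) = 1/(288 + w)
r = -23413 (r = -36279 - (-1932 - 10934) = -36279 - 1*(-12866) = -36279 + 12866 = -23413)
1/(y(213, 73 + 78) + r) = 1/(1/(288 + 213) - 23413) = 1/(1/501 - 23413) = 1/(-11729912/501) = -501/11729912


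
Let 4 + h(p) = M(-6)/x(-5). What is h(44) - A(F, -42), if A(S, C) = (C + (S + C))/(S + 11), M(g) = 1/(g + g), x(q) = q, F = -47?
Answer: -343/45 ≈ -7.6222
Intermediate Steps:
M(g) = 1/(2*g)
h(p) = -239/60 (h(p) = -4 + ((1/2)/(-6))/(-5) = -4 + ((1/2)*(-1/6))*(-1/5) = -4 - 1/12*(-1/5) = -4 + 1/60 = -239/60)
A(S, C) = (S + 2*C)/(11 + S) (A(S, C) = (C + (C + S))/(11 + S) = (S + 2*C)/(11 + S))
h(44) - A(F, -42) = -239/60 - (-47 + 2*(-42))/(11 - 47) = -239/60 - (-47 - 84)/(-36) = -239/60 - (-1)*(-131)/36 = -239/60 - 1*131/36 = -239/60 - 131/36 = -343/45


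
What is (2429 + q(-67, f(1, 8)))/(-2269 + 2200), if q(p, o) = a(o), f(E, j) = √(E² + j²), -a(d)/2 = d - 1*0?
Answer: -2429/69 + 2*√65/69 ≈ -34.969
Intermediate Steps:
a(d) = -2*d (a(d) = -2*(d - 1*0) = -2*(d + 0) = -2*d)
q(p, o) = -2*o
(2429 + q(-67, f(1, 8)))/(-2269 + 2200) = (2429 - 2*√(1² + 8²))/(-2269 + 2200) = (2429 - 2*√(1 + 64))/(-69) = (2429 - 2*√65)*(-1/69) = -2429/69 + 2*√65/69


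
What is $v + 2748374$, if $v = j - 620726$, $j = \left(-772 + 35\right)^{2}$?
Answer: $2670817$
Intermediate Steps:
$j = 543169$ ($j = \left(-737\right)^{2} = 543169$)
$v = -77557$ ($v = 543169 - 620726 = -77557$)
$v + 2748374 = -77557 + 2748374 = 2670817$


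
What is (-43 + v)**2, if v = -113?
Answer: 24336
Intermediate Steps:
(-43 + v)**2 = (-43 - 113)**2 = (-156)**2 = 24336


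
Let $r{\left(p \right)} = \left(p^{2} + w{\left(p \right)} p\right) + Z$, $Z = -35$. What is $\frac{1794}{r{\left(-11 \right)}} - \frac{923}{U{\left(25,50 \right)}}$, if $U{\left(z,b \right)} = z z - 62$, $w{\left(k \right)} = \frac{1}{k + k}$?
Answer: $\frac{1860365}{97399} \approx 19.1$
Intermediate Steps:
$w{\left(k \right)} = \frac{1}{2 k}$
$U{\left(z,b \right)} = -62 + z^{2}$ ($U{\left(z,b \right)} = z^{2} - 62 = -62 + z^{2}$)
$r{\left(p \right)} = - \frac{69}{2} + p^{2}$ ($r{\left(p \right)} = \left(p^{2} + \frac{1}{2 p} p\right) - 35 = \left(p^{2} + \frac{1}{2}\right) - 35 = \left(\frac{1}{2} + p^{2}\right) - 35 = - \frac{69}{2} + p^{2}$)
$\frac{1794}{r{\left(-11 \right)}} - \frac{923}{U{\left(25,50 \right)}} = \frac{1794}{- \frac{69}{2} + \left(-11\right)^{2}} - \frac{923}{-62 + 25^{2}} = \frac{1794}{- \frac{69}{2} + 121} - \frac{923}{-62 + 625} = \frac{1794}{\frac{173}{2}} - \frac{923}{563} = 1794 \cdot \frac{2}{173} - \frac{923}{563} = \frac{3588}{173} - \frac{923}{563} = \frac{1860365}{97399}$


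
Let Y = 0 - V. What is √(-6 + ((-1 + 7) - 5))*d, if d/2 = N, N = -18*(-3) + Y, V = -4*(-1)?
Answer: 100*I*√5 ≈ 223.61*I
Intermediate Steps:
V = 4
Y = -4 (Y = 0 - 1*4 = 0 - 4 = -4)
N = 50 (N = -18*(-3) - 4 = 54 - 4 = 50)
d = 100 (d = 2*50 = 100)
√(-6 + ((-1 + 7) - 5))*d = √(-6 + ((-1 + 7) - 5))*100 = √(-6 + (6 - 5))*100 = √(-6 + 1)*100 = √(-5)*100 = (I*√5)*100 = 100*I*√5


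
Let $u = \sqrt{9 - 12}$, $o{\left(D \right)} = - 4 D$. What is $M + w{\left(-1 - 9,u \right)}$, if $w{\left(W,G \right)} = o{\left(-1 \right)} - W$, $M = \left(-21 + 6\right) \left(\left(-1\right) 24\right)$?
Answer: $374$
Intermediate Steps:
$M = 360$ ($M = \left(-15\right) \left(-24\right) = 360$)
$u = i \sqrt{3}$ ($u = \sqrt{-3} = i \sqrt{3} \approx 1.732 i$)
$w{\left(W,G \right)} = 4 - W$ ($w{\left(W,G \right)} = \left(-4\right) \left(-1\right) - W = 4 - W$)
$M + w{\left(-1 - 9,u \right)} = 360 + \left(4 - \left(-1 - 9\right)\right) = 360 + \left(4 - -10\right) = 360 + \left(4 + 10\right) = 360 + 14 = 374$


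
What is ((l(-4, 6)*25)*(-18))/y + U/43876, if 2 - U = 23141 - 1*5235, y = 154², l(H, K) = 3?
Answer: -8640069/18581486 ≈ -0.46498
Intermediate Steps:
y = 23716
U = -17904 (U = 2 - (23141 - 1*5235) = 2 - (23141 - 5235) = 2 - 1*17906 = 2 - 17906 = -17904)
((l(-4, 6)*25)*(-18))/y + U/43876 = ((3*25)*(-18))/23716 - 17904/43876 = (75*(-18))*(1/23716) - 17904*1/43876 = -1350*1/23716 - 4476/10969 = -675/11858 - 4476/10969 = -8640069/18581486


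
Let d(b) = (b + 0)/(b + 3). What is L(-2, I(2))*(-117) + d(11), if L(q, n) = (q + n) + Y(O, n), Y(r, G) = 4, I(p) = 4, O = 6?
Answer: -9817/14 ≈ -701.21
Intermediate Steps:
L(q, n) = 4 + n + q (L(q, n) = (q + n) + 4 = (n + q) + 4 = 4 + n + q)
d(b) = b/(3 + b)
L(-2, I(2))*(-117) + d(11) = (4 + 4 - 2)*(-117) + 11/(3 + 11) = 6*(-117) + 11/14 = -702 + 11*(1/14) = -702 + 11/14 = -9817/14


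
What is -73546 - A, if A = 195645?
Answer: -269191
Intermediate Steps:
-73546 - A = -73546 - 1*195645 = -73546 - 195645 = -269191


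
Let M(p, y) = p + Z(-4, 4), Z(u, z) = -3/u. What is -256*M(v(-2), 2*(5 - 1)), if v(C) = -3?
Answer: 576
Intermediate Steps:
M(p, y) = ¾ + p (M(p, y) = p - 3/(-4) = p - 3*(-¼) = p + ¾ = ¾ + p)
-256*M(v(-2), 2*(5 - 1)) = -256*(¾ - 3) = -256*(-9/4) = 576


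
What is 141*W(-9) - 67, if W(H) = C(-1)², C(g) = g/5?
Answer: -1534/25 ≈ -61.360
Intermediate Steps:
C(g) = g/5 (C(g) = g*(⅕) = g/5)
W(H) = 1/25 (W(H) = ((⅕)*(-1))² = (-⅕)² = 1/25)
141*W(-9) - 67 = 141*(1/25) - 67 = 141/25 - 67 = -1534/25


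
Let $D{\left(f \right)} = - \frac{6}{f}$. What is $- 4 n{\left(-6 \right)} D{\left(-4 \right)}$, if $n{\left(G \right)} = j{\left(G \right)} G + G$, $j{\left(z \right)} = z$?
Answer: $-180$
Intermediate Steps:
$n{\left(G \right)} = G + G^{2}$ ($n{\left(G \right)} = G G + G = G^{2} + G = G + G^{2}$)
$- 4 n{\left(-6 \right)} D{\left(-4 \right)} = - 4 \left(- 6 \left(1 - 6\right)\right) \left(- \frac{6}{-4}\right) = - 4 \left(\left(-6\right) \left(-5\right)\right) \left(\left(-6\right) \left(- \frac{1}{4}\right)\right) = \left(-4\right) 30 \cdot \frac{3}{2} = \left(-120\right) \frac{3}{2} = -180$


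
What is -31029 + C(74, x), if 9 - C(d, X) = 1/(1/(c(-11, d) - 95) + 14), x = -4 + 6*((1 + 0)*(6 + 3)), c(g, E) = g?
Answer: -46002766/1483 ≈ -31020.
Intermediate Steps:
x = 50 (x = -4 + 6*(1*9) = -4 + 6*9 = -4 + 54 = 50)
C(d, X) = 13241/1483 (C(d, X) = 9 - 1/(1/(-11 - 95) + 14) = 9 - 1/(1/(-106) + 14) = 9 - 1/(-1/106 + 14) = 9 - 1/1483/106 = 9 - 1*106/1483 = 9 - 106/1483 = 13241/1483)
-31029 + C(74, x) = -31029 + 13241/1483 = -46002766/1483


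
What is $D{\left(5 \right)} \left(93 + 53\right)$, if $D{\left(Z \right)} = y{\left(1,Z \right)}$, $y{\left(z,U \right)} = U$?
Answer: $730$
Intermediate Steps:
$D{\left(Z \right)} = Z$
$D{\left(5 \right)} \left(93 + 53\right) = 5 \left(93 + 53\right) = 5 \cdot 146 = 730$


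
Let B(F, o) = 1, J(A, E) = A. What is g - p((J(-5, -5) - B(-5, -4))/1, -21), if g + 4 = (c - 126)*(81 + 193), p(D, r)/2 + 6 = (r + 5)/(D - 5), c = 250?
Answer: 373792/11 ≈ 33981.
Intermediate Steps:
p(D, r) = -12 + 2*(5 + r)/(-5 + D) (p(D, r) = -12 + 2*((r + 5)/(D - 5)) = -12 + 2*((5 + r)/(-5 + D)) = -12 + 2*(5 + r)/(-5 + D))
g = 33972 (g = -4 + (250 - 126)*(81 + 193) = -4 + 124*274 = -4 + 33976 = 33972)
g - p((J(-5, -5) - B(-5, -4))/1, -21) = 33972 - 2*(35 - 21 - 6*(-5 - 1*1)/1)/(-5 + (-5 - 1*1)/1) = 33972 - 2*(35 - 21 - 6*(-5 - 1))/(-5 + (-5 - 1)*1) = 33972 - 2*(35 - 21 - (-36))/(-5 - 6*1) = 33972 - 2*(35 - 21 - 6*(-6))/(-5 - 6) = 33972 - 2*(35 - 21 + 36)/(-11) = 33972 - 2*(-1)*50/11 = 33972 - 1*(-100/11) = 33972 + 100/11 = 373792/11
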